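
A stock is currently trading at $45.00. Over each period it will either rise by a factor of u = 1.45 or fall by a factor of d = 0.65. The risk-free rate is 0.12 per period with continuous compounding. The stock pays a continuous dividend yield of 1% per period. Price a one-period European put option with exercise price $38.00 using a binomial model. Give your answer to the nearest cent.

Per-period risk-free factor R = e^0.12 = 1.1275; dividend-adjusted growth = e^(0.12−0.01) = 1.1163.
Risk-neutral probability p = (1.1163 − 0.65)/(1.45 − 0.65) = 0.4663/0.8000 = 0.5828
Terminal stock prices: S_u = 65.25, S_d = 29.25
Terminal payoffs (K − S): max(-27.25, 0) = 0, max(8.75, 0) = 8.75
Node 0 (S = 45): V_0 = e^(−0.12)·[0.5828·0.0000 + 0.4172·8.7500] = 3.2373

$3.24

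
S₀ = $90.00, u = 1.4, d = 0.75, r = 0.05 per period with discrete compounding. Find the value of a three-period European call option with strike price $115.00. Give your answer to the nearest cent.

Risk-neutral probability p = (1 + 0.05 − 0.75)/(1.4 − 0.75) = 0.3000/0.6500 = 0.4615
Terminal stock prices: S_uuu = 247, S_uud = 132.3, S_udd = 70.87, S_ddd = 37.97
Terminal payoffs (S − K): max(132, 0) = 132, max(17.3, 0) = 17.3, max(-44.13, 0) = 0, max(-77.03, 0) = 0
Node uu (S = 176.4): V_uu = 1/1.05·[0.4615·131.9600 + 0.5385·17.3000] = 66.8762
Node ud (S = 94.5): V_ud = 1/1.05·[0.4615·17.3000 + 0.5385·0.0000] = 7.6044
Node dd (S = 50.62): V_dd = 1/1.05·[0.4615·0.0000 + 0.5385·0.0000] = 0.0000
Node u (S = 126): V_u = 1/1.05·[0.4615·66.8762 + 0.5385·7.6044] = 33.2958
Node d (S = 67.5): V_d = 1/1.05·[0.4615·7.6044 + 0.5385·0.0000] = 3.3426
Node 0 (S = 90): V_0 = 1/1.05·[0.4615·33.2958 + 0.5385·3.3426] = 16.3497

$16.35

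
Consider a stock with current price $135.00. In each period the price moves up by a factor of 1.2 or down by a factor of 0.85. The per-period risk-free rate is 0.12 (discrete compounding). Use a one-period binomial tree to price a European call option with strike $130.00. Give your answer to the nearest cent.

Risk-neutral probability p = (1 + 0.12 − 0.85)/(1.2 − 0.85) = 0.2700/0.3500 = 0.7714
Terminal stock prices: S_u = 162, S_d = 114.8
Terminal payoffs (S − K): max(32, 0) = 32, max(-15.25, 0) = 0
Node 0 (S = 135): V_0 = 1/1.12·[0.7714·32.0000 + 0.2286·0.0000] = 22.0408

$22.04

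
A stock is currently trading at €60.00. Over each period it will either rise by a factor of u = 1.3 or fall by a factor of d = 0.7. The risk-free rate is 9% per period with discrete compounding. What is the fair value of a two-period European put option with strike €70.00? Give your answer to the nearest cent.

€10.08

Risk-neutral probability p = (1 + 0.09 − 0.7)/(1.3 − 0.7) = 0.3900/0.6000 = 0.6500
Terminal stock prices: S_uu = 101.4, S_ud = 54.6, S_dd = 29.4
Terminal payoffs (K − S): max(-31.4, 0) = 0, max(15.4, 0) = 15.4, max(40.6, 0) = 40.6
Node u (S = 78): V_u = 1/1.09·[0.6500·0.0000 + 0.3500·15.4000] = 4.9450
Node d (S = 42): V_d = 1/1.09·[0.6500·15.4000 + 0.3500·40.6000] = 22.2202
Node 0 (S = 60): V_0 = 1/1.09·[0.6500·4.9450 + 0.3500·22.2202] = 10.0837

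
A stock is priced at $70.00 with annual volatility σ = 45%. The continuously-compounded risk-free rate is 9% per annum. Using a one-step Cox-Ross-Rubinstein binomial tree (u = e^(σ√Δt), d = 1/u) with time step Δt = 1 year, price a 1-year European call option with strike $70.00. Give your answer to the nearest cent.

$17.84

CRR parameters: u = e^(σ√Δt) = e^(0.45·√1) = 1.5683, d = 1/u = 0.6376
Per-period rate: rΔt = 0.09·1 = 0.09, so R = e^0.09 = 1.0942
Risk-neutral probability p = (e^0.09 − 0.6376)/(1.5683 − 0.6376) = 0.4565/0.9307 = 0.4905
Terminal stock prices: S_u = 109.8, S_d = 44.63
Terminal payoffs (S − K): max(39.78, 0) = 39.78, max(-25.37, 0) = 0
Node 0 (S = 70): V_0 = e^(−0.09)·[0.4905·39.7819 + 0.5095·0.0000] = 17.8353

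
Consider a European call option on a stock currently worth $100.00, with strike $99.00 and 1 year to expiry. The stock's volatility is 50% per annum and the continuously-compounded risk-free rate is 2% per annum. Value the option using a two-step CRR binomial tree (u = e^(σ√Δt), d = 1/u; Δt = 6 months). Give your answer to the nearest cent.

CRR parameters: u = e^(σ√Δt) = e^(0.5·√0.5) = 1.4241, d = 1/u = 0.7022
Per-period rate: rΔt = 0.02·0.5 = 0.01, so R = e^0.01 = 1.0101
Risk-neutral probability p = (e^0.01 − 0.7022)/(1.4241 − 0.7022) = 0.3079/0.7219 = 0.4264
Terminal stock prices: S_uu = 202.8, S_ud = 100, S_dd = 49.31
Terminal payoffs (S − K): max(103.8, 0) = 103.8, max(1, 0) = 1, max(-49.69, 0) = 0
Node u (S = 142.4): V_u = e^(−0.01)·[0.4264·103.8115 + 0.5736·1.0000] = 44.3970
Node d (S = 70.22): V_d = e^(−0.01)·[0.4264·1.0000 + 0.5736·0.0000] = 0.4222
Node 0 (S = 100): V_0 = e^(−0.01)·[0.4264·44.3970 + 0.5736·0.4222] = 18.9841

$18.98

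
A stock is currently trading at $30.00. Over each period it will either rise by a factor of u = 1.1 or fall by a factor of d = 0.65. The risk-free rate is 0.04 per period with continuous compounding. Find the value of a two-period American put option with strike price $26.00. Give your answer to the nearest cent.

Risk-neutral probability p = (e^0.04 − 0.65)/(1.1 − 0.65) = 0.3908/0.4500 = 0.8685
Terminal stock prices: S_uu = 36.3, S_ud = 21.45, S_dd = 12.68
Terminal payoffs (K − S): max(-10.3, 0) = 0, max(4.55, 0) = 4.55, max(13.32, 0) = 13.32
Node u (S = 33): continuation = e^(−0.04)·[0.8685·0.0000 + 0.1315·4.5500] = 0.5750; exercise value = 0.0000 ≤ continuation, so V_u = 0.5750
Node d (S = 19.5): continuation = e^(−0.04)·[0.8685·4.5500 + 0.1315·13.3250] = 5.4805; exercise value = 6.5000 > continuation, so V_d = 6.5000 (exercise)
Node 0 (S = 30): continuation = e^(−0.04)·[0.8685·0.5750 + 0.1315·6.5000] = 1.3012; exercise value = 0.0000 ≤ continuation, so V_0 = 1.3012

$1.30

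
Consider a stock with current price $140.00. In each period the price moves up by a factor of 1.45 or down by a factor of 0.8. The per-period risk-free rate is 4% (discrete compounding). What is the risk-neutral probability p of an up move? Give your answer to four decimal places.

Risk-neutral probability p = (1 + 0.04 − 0.8)/(1.45 − 0.8) = 0.2400/0.6500 = 0.3692

p = 0.3692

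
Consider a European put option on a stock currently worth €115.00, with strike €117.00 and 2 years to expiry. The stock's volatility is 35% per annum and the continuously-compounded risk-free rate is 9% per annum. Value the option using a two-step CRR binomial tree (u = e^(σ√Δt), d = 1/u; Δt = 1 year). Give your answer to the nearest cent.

€11.18

CRR parameters: u = e^(σ√Δt) = e^(0.35·√1) = 1.4191, d = 1/u = 0.7047
Per-period rate: rΔt = 0.09·1 = 0.09, so R = e^0.09 = 1.0942
Risk-neutral probability p = (e^0.09 − 0.7047)/(1.4191 − 0.7047) = 0.3895/0.7144 = 0.5452
Terminal stock prices: S_uu = 231.6, S_ud = 115, S_dd = 57.11
Terminal payoffs (K − S): max(-114.6, 0) = 0, max(2, 0) = 2, max(59.89, 0) = 59.89
Node u (S = 163.2): V_u = e^(−0.09)·[0.5452·0.0000 + 0.4548·2.0000] = 0.8313
Node d (S = 81.04): V_d = e^(−0.09)·[0.5452·2.0000 + 0.4548·59.8927] = 25.8908
Node 0 (S = 115): V_0 = e^(−0.09)·[0.5452·0.8313 + 0.4548·25.8908] = 11.1757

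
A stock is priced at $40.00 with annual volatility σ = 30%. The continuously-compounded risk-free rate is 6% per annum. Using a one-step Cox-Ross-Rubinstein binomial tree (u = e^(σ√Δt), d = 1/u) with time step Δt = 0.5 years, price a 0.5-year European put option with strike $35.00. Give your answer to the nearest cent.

$1.24

CRR parameters: u = e^(σ√Δt) = e^(0.3·√0.5) = 1.2363, d = 1/u = 0.8089
Per-period rate: rΔt = 0.06·0.5 = 0.03, so R = e^0.03 = 1.0305
Risk-neutral probability p = (e^0.03 − 0.8089)/(1.2363 − 0.8089) = 0.2216/0.4275 = 0.5184
Terminal stock prices: S_u = 49.45, S_d = 32.35
Terminal payoffs (K − S): max(-14.45, 0) = 0, max(2.646, 0) = 2.646
Node 0 (S = 40): V_0 = e^(−0.03)·[0.5184·0.0000 + 0.4816·2.6457] = 1.2365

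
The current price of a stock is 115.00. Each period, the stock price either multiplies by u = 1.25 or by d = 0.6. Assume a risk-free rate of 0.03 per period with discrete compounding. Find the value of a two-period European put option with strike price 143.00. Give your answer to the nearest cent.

34.93

Risk-neutral probability p = (1 + 0.03 − 0.6)/(1.25 − 0.6) = 0.4300/0.6500 = 0.6615
Terminal stock prices: S_uu = 179.7, S_ud = 86.25, S_dd = 41.4
Terminal payoffs (K − S): max(-36.69, 0) = 0, max(56.75, 0) = 56.75, max(101.6, 0) = 101.6
Node u (S = 143.8): V_u = 1/1.03·[0.6615·0.0000 + 0.3385·56.7500] = 18.6482
Node d (S = 69): V_d = 1/1.03·[0.6615·56.7500 + 0.3385·101.6000] = 69.8350
Node 0 (S = 115): V_0 = 1/1.03·[0.6615·18.6482 + 0.3385·69.8350] = 34.9252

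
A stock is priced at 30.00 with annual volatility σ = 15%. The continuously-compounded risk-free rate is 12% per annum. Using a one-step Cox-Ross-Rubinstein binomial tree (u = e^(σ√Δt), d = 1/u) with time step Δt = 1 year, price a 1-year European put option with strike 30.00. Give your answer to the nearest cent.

CRR parameters: u = e^(σ√Δt) = e^(0.15·√1) = 1.1618, d = 1/u = 0.8607
Per-period rate: rΔt = 0.12·1 = 0.12, so R = e^0.12 = 1.1275
Risk-neutral probability p = (e^0.12 − 0.8607)/(1.1618 − 0.8607) = 0.2668/0.3011 = 0.8860
Terminal stock prices: S_u = 34.86, S_d = 25.82
Terminal payoffs (K − S): max(-4.855, 0) = 0, max(4.179, 0) = 4.179
Node 0 (S = 30): V_0 = e^(−0.12)·[0.8860·0.0000 + 0.1140·4.1788] = 0.4226

0.42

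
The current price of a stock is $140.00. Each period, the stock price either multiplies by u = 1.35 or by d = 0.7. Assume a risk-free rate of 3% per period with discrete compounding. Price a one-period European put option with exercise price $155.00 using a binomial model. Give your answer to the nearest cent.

$27.24

Risk-neutral probability p = (1 + 0.03 − 0.7)/(1.35 − 0.7) = 0.3300/0.6500 = 0.5077
Terminal stock prices: S_u = 189, S_d = 98
Terminal payoffs (K − S): max(-34, 0) = 0, max(57, 0) = 57
Node 0 (S = 140): V_0 = 1/1.03·[0.5077·0.0000 + 0.4923·57.0000] = 27.2442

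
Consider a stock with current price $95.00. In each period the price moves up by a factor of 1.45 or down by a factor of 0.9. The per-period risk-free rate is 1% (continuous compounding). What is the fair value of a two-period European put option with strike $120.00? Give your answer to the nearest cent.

Risk-neutral probability p = (e^0.01 − 0.9)/(1.45 − 0.9) = 0.1101/0.5500 = 0.2001
Terminal stock prices: S_uu = 199.7, S_ud = 124, S_dd = 76.95
Terminal payoffs (K − S): max(-79.74, 0) = 0, max(-3.975, 0) = 0, max(43.05, 0) = 43.05
Node u (S = 137.8): V_u = e^(−0.01)·[0.2001·0.0000 + 0.7999·0.0000] = 0.0000
Node d (S = 85.5): V_d = e^(−0.01)·[0.2001·0.0000 + 0.7999·43.0500] = 34.0934
Node 0 (S = 95): V_0 = e^(−0.01)·[0.2001·0.0000 + 0.7999·34.0934] = 27.0003

$27.00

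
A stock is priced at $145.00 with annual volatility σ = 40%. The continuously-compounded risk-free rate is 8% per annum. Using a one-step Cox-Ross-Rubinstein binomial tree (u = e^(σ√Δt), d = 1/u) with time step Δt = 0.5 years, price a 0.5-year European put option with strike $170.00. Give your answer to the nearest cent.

$29.12

CRR parameters: u = e^(σ√Δt) = e^(0.4·√0.5) = 1.3269, d = 1/u = 0.7536
Per-period rate: rΔt = 0.08·0.5 = 0.04, so R = e^0.04 = 1.0408
Risk-neutral probability p = (e^0.04 − 0.7536)/(1.3269 − 0.7536) = 0.2872/0.5733 = 0.5009
Terminal stock prices: S_u = 192.4, S_d = 109.3
Terminal payoffs (K − S): max(-22.4, 0) = 0, max(60.72, 0) = 60.72
Node 0 (S = 145): V_0 = e^(−0.04)·[0.5009·0.0000 + 0.4991·60.7224] = 29.1154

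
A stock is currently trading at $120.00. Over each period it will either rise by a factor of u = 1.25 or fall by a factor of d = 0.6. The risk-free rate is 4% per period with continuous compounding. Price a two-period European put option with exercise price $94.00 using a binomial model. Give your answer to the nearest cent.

$6.47

Risk-neutral probability p = (e^0.04 − 0.6)/(1.25 − 0.6) = 0.4408/0.6500 = 0.6782
Terminal stock prices: S_uu = 187.5, S_ud = 90, S_dd = 43.2
Terminal payoffs (K − S): max(-93.5, 0) = 0, max(4, 0) = 4, max(50.8, 0) = 50.8
Node u (S = 150): V_u = e^(−0.04)·[0.6782·0.0000 + 0.3218·4.0000] = 1.2368
Node d (S = 72): V_d = e^(−0.04)·[0.6782·4.0000 + 0.3218·50.8000] = 18.3142
Node 0 (S = 120): V_0 = e^(−0.04)·[0.6782·1.2368 + 0.3218·18.3142] = 6.4688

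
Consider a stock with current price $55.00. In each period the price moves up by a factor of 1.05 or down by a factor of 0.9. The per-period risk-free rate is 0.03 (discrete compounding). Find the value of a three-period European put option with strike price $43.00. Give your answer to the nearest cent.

Risk-neutral probability p = (1 + 0.03 − 0.9)/(1.05 − 0.9) = 0.1300/0.1500 = 0.8667
Terminal stock prices: S_uuu = 63.67, S_uud = 54.57, S_udd = 46.78, S_ddd = 40.1
Terminal payoffs (K − S): max(-20.67, 0) = 0, max(-11.57, 0) = 0, max(-3.778, 0) = 0, max(2.905, 0) = 2.905
Node uu (S = 60.64): V_uu = 1/1.03·[0.8667·0.0000 + 0.1333·0.0000] = 0.0000
Node ud (S = 51.98): V_ud = 1/1.03·[0.8667·0.0000 + 0.1333·0.0000] = 0.0000
Node dd (S = 44.55): V_dd = 1/1.03·[0.8667·0.0000 + 0.1333·2.9050] = 0.3761
Node u (S = 57.75): V_u = 1/1.03·[0.8667·0.0000 + 0.1333·0.0000] = 0.0000
Node d (S = 49.5): V_d = 1/1.03·[0.8667·0.0000 + 0.1333·0.3761] = 0.0487
Node 0 (S = 55): V_0 = 1/1.03·[0.8667·0.0000 + 0.1333·0.0487] = 0.0063

$0.01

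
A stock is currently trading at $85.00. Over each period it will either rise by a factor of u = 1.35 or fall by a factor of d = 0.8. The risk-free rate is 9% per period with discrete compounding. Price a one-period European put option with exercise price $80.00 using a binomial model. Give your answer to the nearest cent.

$5.20

Risk-neutral probability p = (1 + 0.09 − 0.8)/(1.35 − 0.8) = 0.2900/0.5500 = 0.5273
Terminal stock prices: S_u = 114.8, S_d = 68
Terminal payoffs (K − S): max(-34.75, 0) = 0, max(12, 0) = 12
Node 0 (S = 85): V_0 = 1/1.09·[0.5273·0.0000 + 0.4727·12.0000] = 5.2043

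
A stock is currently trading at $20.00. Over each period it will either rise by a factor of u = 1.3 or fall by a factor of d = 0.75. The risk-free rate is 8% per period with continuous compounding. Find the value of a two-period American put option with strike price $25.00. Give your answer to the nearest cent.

Risk-neutral probability p = (e^0.08 − 0.75)/(1.3 − 0.75) = 0.3333/0.5500 = 0.6060
Terminal stock prices: S_uu = 33.8, S_ud = 19.5, S_dd = 11.25
Terminal payoffs (K − S): max(-8.8, 0) = 0, max(5.5, 0) = 5.5, max(13.75, 0) = 13.75
Node u (S = 26): continuation = e^(−0.08)·[0.6060·0.0000 + 0.3940·5.5000] = 2.0005; exercise value = 0.0000 ≤ continuation, so V_u = 2.0005
Node d (S = 15): continuation = e^(−0.08)·[0.6060·5.5000 + 0.3940·13.7500] = 8.0779; exercise value = 10.0000 > continuation, so V_d = 10.0000 (exercise)
Node 0 (S = 20): continuation = e^(−0.08)·[0.6060·2.0005 + 0.3940·10.0000] = 4.7564; exercise value = 5.0000 > continuation, so V_0 = 5.0000 (exercise)

$5.00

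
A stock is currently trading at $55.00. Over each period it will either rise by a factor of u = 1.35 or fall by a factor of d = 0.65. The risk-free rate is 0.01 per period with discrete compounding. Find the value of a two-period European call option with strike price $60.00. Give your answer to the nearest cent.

$10.43

Risk-neutral probability p = (1 + 0.01 − 0.65)/(1.35 − 0.65) = 0.3600/0.7000 = 0.5143
Terminal stock prices: S_uu = 100.2, S_ud = 48.26, S_dd = 23.24
Terminal payoffs (S − K): max(40.24, 0) = 40.24, max(-11.74, 0) = 0, max(-36.76, 0) = 0
Node u (S = 74.25): V_u = 1/1.01·[0.5143·40.2375 + 0.4857·0.0000] = 20.4887
Node d (S = 35.75): V_d = 1/1.01·[0.5143·0.0000 + 0.4857·0.0000] = 0.0000
Node 0 (S = 55): V_0 = 1/1.01·[0.5143·20.4887 + 0.4857·0.0000] = 10.4327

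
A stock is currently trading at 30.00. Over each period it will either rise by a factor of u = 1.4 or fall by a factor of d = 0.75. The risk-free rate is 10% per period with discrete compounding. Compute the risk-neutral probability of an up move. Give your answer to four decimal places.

p = 0.5385

Risk-neutral probability p = (1 + 0.1 − 0.75)/(1.4 − 0.75) = 0.3500/0.6500 = 0.5385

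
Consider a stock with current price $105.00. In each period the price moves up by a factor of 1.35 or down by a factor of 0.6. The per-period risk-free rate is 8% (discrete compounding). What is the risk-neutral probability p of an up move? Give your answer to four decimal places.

Risk-neutral probability p = (1 + 0.08 − 0.6)/(1.35 − 0.6) = 0.4800/0.7500 = 0.6400

p = 0.6400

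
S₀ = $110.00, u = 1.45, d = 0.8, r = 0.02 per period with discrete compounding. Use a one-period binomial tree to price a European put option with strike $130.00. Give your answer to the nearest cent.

Risk-neutral probability p = (1 + 0.02 − 0.8)/(1.45 − 0.8) = 0.2200/0.6500 = 0.3385
Terminal stock prices: S_u = 159.5, S_d = 88
Terminal payoffs (K − S): max(-29.5, 0) = 0, max(42, 0) = 42
Node 0 (S = 110): V_0 = 1/1.02·[0.3385·0.0000 + 0.6615·42.0000] = 27.2398

$27.24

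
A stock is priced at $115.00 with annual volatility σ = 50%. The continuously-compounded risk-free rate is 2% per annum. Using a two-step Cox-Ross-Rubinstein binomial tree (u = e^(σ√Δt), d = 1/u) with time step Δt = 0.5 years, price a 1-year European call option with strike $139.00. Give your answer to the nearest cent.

$16.80

CRR parameters: u = e^(σ√Δt) = e^(0.5·√0.5) = 1.4241, d = 1/u = 0.7022
Per-period rate: rΔt = 0.02·0.5 = 0.01, so R = e^0.01 = 1.0101
Risk-neutral probability p = (e^0.01 − 0.7022)/(1.4241 − 0.7022) = 0.3079/0.7219 = 0.4264
Terminal stock prices: S_uu = 233.2, S_ud = 115, S_dd = 56.7
Terminal payoffs (S − K): max(94.23, 0) = 94.23, max(-24, 0) = 0, max(-82.3, 0) = 0
Node u (S = 163.8): V_u = e^(−0.01)·[0.4264·94.2332 + 0.5736·0.0000] = 39.7852
Node d (S = 80.75): V_d = e^(−0.01)·[0.4264·0.0000 + 0.5736·0.0000] = 0.0000
Node 0 (S = 115): V_0 = e^(−0.01)·[0.4264·39.7852 + 0.5736·0.0000] = 16.7973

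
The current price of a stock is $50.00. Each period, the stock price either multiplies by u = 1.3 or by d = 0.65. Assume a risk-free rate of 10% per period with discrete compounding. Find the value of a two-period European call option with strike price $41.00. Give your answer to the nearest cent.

Risk-neutral probability p = (1 + 0.1 − 0.65)/(1.3 − 0.65) = 0.4500/0.6500 = 0.6923
Terminal stock prices: S_uu = 84.5, S_ud = 42.25, S_dd = 21.13
Terminal payoffs (S − K): max(43.5, 0) = 43.5, max(1.25, 0) = 1.25, max(-19.87, 0) = 0
Node u (S = 65): V_u = 1/1.1·[0.6923·43.5000 + 0.3077·1.2500] = 27.7273
Node d (S = 32.5): V_d = 1/1.1·[0.6923·1.2500 + 0.3077·0.0000] = 0.7867
Node 0 (S = 50): V_0 = 1/1.1·[0.6923·27.7273 + 0.3077·0.7867] = 17.6708

$17.67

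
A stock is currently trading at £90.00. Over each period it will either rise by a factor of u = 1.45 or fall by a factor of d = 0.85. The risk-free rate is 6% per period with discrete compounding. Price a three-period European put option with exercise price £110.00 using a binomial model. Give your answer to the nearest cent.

Risk-neutral probability p = (1 + 0.06 − 0.85)/(1.45 − 0.85) = 0.2100/0.6000 = 0.3500
Terminal stock prices: S_uuu = 274.4, S_uud = 160.8, S_udd = 94.29, S_ddd = 55.27
Terminal payoffs (K − S): max(-164.4, 0) = 0, max(-50.84, 0) = 0, max(15.71, 0) = 15.71, max(54.73, 0) = 54.73
Node uu (S = 189.2): V_uu = 1/1.06·[0.3500·0.0000 + 0.6500·0.0000] = 0.0000
Node ud (S = 110.9): V_ud = 1/1.06·[0.3500·0.0000 + 0.6500·15.7138] = 9.6358
Node dd (S = 65.02): V_dd = 1/1.06·[0.3500·15.7138 + 0.6500·54.7288] = 38.7486
Node u (S = 130.5): V_u = 1/1.06·[0.3500·0.0000 + 0.6500·9.6358] = 5.9087
Node d (S = 76.5): V_d = 1/1.06·[0.3500·9.6358 + 0.6500·38.7486] = 26.9426
Node 0 (S = 90): V_0 = 1/1.06·[0.3500·5.9087 + 0.6500·26.9426] = 18.4724

£18.47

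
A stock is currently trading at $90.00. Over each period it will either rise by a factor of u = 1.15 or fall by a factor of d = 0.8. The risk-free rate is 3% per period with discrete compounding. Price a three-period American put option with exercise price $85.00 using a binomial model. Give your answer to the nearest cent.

$5.69

Risk-neutral probability p = (1 + 0.03 − 0.8)/(1.15 − 0.8) = 0.2300/0.3500 = 0.6571
Terminal stock prices: S_uuu = 136.9, S_uud = 95.22, S_udd = 66.24, S_ddd = 46.08
Terminal payoffs (K − S): max(-51.88, 0) = 0, max(-10.22, 0) = 0, max(18.76, 0) = 18.76, max(38.92, 0) = 38.92
Node uu (S = 119): continuation = 1/1.03·[0.6571·0.0000 + 0.3429·0.0000] = 0.0000; exercise value = 0.0000 ≤ continuation, so V_uu = 0.0000
Node ud (S = 82.8): continuation = 1/1.03·[0.6571·0.0000 + 0.3429·18.7600] = 6.2447; exercise value = 2.2000 ≤ continuation, so V_ud = 6.2447
Node dd (S = 57.6): continuation = 1/1.03·[0.6571·18.7600 + 0.3429·38.9200] = 24.9243; exercise value = 27.4000 > continuation, so V_dd = 27.4000 (exercise)
Node u (S = 103.5): continuation = 1/1.03·[0.6571·0.0000 + 0.3429·6.2447] = 2.0787; exercise value = 0.0000 ≤ continuation, so V_u = 2.0787
Node d (S = 72): continuation = 1/1.03·[0.6571·6.2447 + 0.3429·27.4000] = 13.1048; exercise value = 13.0000 ≤ continuation, so V_d = 13.1048
Node 0 (S = 90): continuation = 1/1.03·[0.6571·2.0787 + 0.3429·13.1048] = 5.6884; exercise value = 0.0000 ≤ continuation, so V_0 = 5.6884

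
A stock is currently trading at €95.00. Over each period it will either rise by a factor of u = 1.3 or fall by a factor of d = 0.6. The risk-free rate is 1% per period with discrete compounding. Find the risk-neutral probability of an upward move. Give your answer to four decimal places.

p = 0.5857

Risk-neutral probability p = (1 + 0.01 − 0.6)/(1.3 − 0.6) = 0.4100/0.7000 = 0.5857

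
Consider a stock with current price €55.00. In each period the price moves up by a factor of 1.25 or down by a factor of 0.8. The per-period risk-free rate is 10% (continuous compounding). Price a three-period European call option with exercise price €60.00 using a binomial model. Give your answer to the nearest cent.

Risk-neutral probability p = (e^0.1 − 0.8)/(1.25 − 0.8) = 0.3052/0.4500 = 0.6782
Terminal stock prices: S_uuu = 107.4, S_uud = 68.75, S_udd = 44, S_ddd = 28.16
Terminal payoffs (S − K): max(47.42, 0) = 47.42, max(8.75, 0) = 8.75, max(-16, 0) = 0, max(-31.84, 0) = 0
Node uu (S = 85.94): V_uu = e^(−0.1)·[0.6782·47.4219 + 0.3218·8.7500] = 31.6473
Node ud (S = 55): V_ud = e^(−0.1)·[0.6782·8.7500 + 0.3218·0.0000] = 5.3692
Node dd (S = 35.2): V_dd = e^(−0.1)·[0.6782·0.0000 + 0.3218·0.0000] = 0.0000
Node u (S = 68.75): V_u = e^(−0.1)·[0.6782·31.6473 + 0.3218·5.3692] = 20.9831
Node d (S = 44): V_d = e^(−0.1)·[0.6782·5.3692 + 0.3218·0.0000] = 3.2947
Node 0 (S = 55): V_0 = e^(−0.1)·[0.6782·20.9831 + 0.3218·3.2947] = 13.8351

€13.84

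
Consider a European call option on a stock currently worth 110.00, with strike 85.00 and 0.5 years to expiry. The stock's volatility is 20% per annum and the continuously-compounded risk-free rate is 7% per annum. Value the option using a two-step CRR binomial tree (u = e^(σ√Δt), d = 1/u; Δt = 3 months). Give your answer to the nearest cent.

27.92

CRR parameters: u = e^(σ√Δt) = e^(0.2·√0.25) = 1.1052, d = 1/u = 0.9048
Per-period rate: rΔt = 0.07·0.25 = 0.0175, so R = e^0.0175 = 1.0177
Risk-neutral probability p = (e^0.0175 − 0.9048)/(1.1052 − 0.9048) = 0.1128/0.2003 = 0.5631
Terminal stock prices: S_uu = 134.4, S_ud = 110, S_dd = 90.06
Terminal payoffs (S − K): max(49.35, 0) = 49.35, max(25, 0) = 25, max(5.06, 0) = 5.06
Node u (S = 121.6): V_u = e^(−0.0175)·[0.5631·49.3543 + 0.4369·25.0000] = 38.0434
Node d (S = 99.53): V_d = e^(−0.0175)·[0.5631·25.0000 + 0.4369·5.0604] = 16.0067
Node 0 (S = 110): V_0 = e^(−0.0175)·[0.5631·38.0434 + 0.4369·16.0067] = 27.9235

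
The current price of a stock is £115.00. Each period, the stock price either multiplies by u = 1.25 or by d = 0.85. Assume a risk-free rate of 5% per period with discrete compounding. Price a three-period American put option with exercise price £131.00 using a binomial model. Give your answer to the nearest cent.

£18.76

Risk-neutral probability p = (1 + 0.05 − 0.85)/(1.25 − 0.85) = 0.2000/0.4000 = 0.5000
Terminal stock prices: S_uuu = 224.6, S_uud = 152.7, S_udd = 103.9, S_ddd = 70.62
Terminal payoffs (K − S): max(-93.61, 0) = 0, max(-21.73, 0) = 0, max(27.14, 0) = 27.14, max(60.38, 0) = 60.38
Node uu (S = 179.7): continuation = 1/1.05·[0.5000·0.0000 + 0.5000·0.0000] = 0.0000; exercise value = 0.0000 ≤ continuation, so V_uu = 0.0000
Node ud (S = 122.2): continuation = 1/1.05·[0.5000·0.0000 + 0.5000·27.1406] = 12.9241; exercise value = 8.8125 ≤ continuation, so V_ud = 12.9241
Node dd (S = 83.09): continuation = 1/1.05·[0.5000·27.1406 + 0.5000·60.3756] = 41.6744; exercise value = 47.9125 > continuation, so V_dd = 47.9125 (exercise)
Node u (S = 143.8): continuation = 1/1.05·[0.5000·0.0000 + 0.5000·12.9241] = 6.1543; exercise value = 0.0000 ≤ continuation, so V_u = 6.1543
Node d (S = 97.75): continuation = 1/1.05·[0.5000·12.9241 + 0.5000·47.9125] = 28.9698; exercise value = 33.2500 > continuation, so V_d = 33.2500 (exercise)
Node 0 (S = 115): continuation = 1/1.05·[0.5000·6.1543 + 0.5000·33.2500] = 18.7640; exercise value = 16.0000 ≤ continuation, so V_0 = 18.7640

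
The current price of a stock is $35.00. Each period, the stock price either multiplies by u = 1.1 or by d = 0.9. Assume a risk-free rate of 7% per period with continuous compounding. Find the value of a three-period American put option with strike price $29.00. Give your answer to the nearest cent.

$0.01

Risk-neutral probability p = (e^0.07 − 0.9)/(1.1 − 0.9) = 0.1725/0.2000 = 0.8625
Terminal stock prices: S_uuu = 46.59, S_uud = 38.12, S_udd = 31.19, S_ddd = 25.52
Terminal payoffs (K − S): max(-17.59, 0) = 0, max(-9.115, 0) = 0, max(-2.185, 0) = 0, max(3.485, 0) = 3.485
Node uu (S = 42.35): continuation = e^(−0.07)·[0.8625·0.0000 + 0.1375·0.0000] = 0.0000; exercise value = 0.0000 ≤ continuation, so V_uu = 0.0000
Node ud (S = 34.65): continuation = e^(−0.07)·[0.8625·0.0000 + 0.1375·0.0000] = 0.0000; exercise value = 0.0000 ≤ continuation, so V_ud = 0.0000
Node dd (S = 28.35): continuation = e^(−0.07)·[0.8625·0.0000 + 0.1375·3.4850] = 0.4467; exercise value = 0.6500 > continuation, so V_dd = 0.6500 (exercise)
Node u (S = 38.5): continuation = e^(−0.07)·[0.8625·0.0000 + 0.1375·0.0000] = 0.0000; exercise value = 0.0000 ≤ continuation, so V_u = 0.0000
Node d (S = 31.5): continuation = e^(−0.07)·[0.8625·0.0000 + 0.1375·0.6500] = 0.0833; exercise value = 0.0000 ≤ continuation, so V_d = 0.0833
Node 0 (S = 35): continuation = e^(−0.07)·[0.8625·0.0000 + 0.1375·0.0833] = 0.0107; exercise value = 0.0000 ≤ continuation, so V_0 = 0.0107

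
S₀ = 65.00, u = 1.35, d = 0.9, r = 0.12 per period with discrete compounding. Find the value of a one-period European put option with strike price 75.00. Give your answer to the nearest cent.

7.53

Risk-neutral probability p = (1 + 0.12 − 0.9)/(1.35 − 0.9) = 0.2200/0.4500 = 0.4889
Terminal stock prices: S_u = 87.75, S_d = 58.5
Terminal payoffs (K − S): max(-12.75, 0) = 0, max(16.5, 0) = 16.5
Node 0 (S = 65): V_0 = 1/1.12·[0.4889·0.0000 + 0.5111·16.5000] = 7.5298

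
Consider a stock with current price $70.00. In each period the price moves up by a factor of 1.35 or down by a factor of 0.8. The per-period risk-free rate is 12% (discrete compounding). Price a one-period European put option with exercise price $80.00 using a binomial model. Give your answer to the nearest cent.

Risk-neutral probability p = (1 + 0.12 − 0.8)/(1.35 − 0.8) = 0.3200/0.5500 = 0.5818
Terminal stock prices: S_u = 94.5, S_d = 56
Terminal payoffs (K − S): max(-14.5, 0) = 0, max(24, 0) = 24
Node 0 (S = 70): V_0 = 1/1.12·[0.5818·0.0000 + 0.4182·24.0000] = 8.9610

$8.96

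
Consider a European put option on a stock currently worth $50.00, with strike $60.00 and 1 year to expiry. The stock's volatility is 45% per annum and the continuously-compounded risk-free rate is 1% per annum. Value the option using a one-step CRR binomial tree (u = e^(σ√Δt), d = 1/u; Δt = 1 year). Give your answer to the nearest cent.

$16.70

CRR parameters: u = e^(σ√Δt) = e^(0.45·√1) = 1.5683, d = 1/u = 0.6376
Per-period rate: rΔt = 0.01·1 = 0.01, so R = e^0.01 = 1.0101
Risk-neutral probability p = (e^0.01 − 0.6376)/(1.5683 − 0.6376) = 0.3724/0.9307 = 0.4002
Terminal stock prices: S_u = 78.42, S_d = 31.88
Terminal payoffs (K − S): max(-18.42, 0) = 0, max(28.12, 0) = 28.12
Node 0 (S = 50): V_0 = e^(−0.01)·[0.4002·0.0000 + 0.5998·28.1186] = 16.6988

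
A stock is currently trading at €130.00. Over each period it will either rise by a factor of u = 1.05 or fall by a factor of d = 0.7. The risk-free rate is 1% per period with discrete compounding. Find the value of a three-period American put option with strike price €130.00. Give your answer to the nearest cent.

€10.41

Risk-neutral probability p = (1 + 0.01 − 0.7)/(1.05 − 0.7) = 0.3100/0.3500 = 0.8857
Terminal stock prices: S_uuu = 150.5, S_uud = 100.3, S_udd = 66.88, S_ddd = 44.59
Terminal payoffs (K − S): max(-20.49, 0) = 0, max(29.67, 0) = 29.67, max(63.12, 0) = 63.12, max(85.41, 0) = 85.41
Node uu (S = 143.3): continuation = 1/1.01·[0.8857·0.0000 + 0.1143·29.6725] = 3.3576; exercise value = 0.0000 ≤ continuation, so V_uu = 3.3576
Node ud (S = 95.55): continuation = 1/1.01·[0.8857·29.6725 + 0.1143·63.1150] = 33.1629; exercise value = 34.4500 > continuation, so V_ud = 34.4500 (exercise)
Node dd (S = 63.7): continuation = 1/1.01·[0.8857·63.1150 + 0.1143·85.4100] = 65.0129; exercise value = 66.3000 > continuation, so V_dd = 66.3000 (exercise)
Node u (S = 136.5): continuation = 1/1.01·[0.8857·3.3576 + 0.1143·34.4500] = 6.8426; exercise value = 0.0000 ≤ continuation, so V_u = 6.8426
Node d (S = 91): continuation = 1/1.01·[0.8857·34.4500 + 0.1143·66.3000] = 37.7129; exercise value = 39.0000 > continuation, so V_d = 39.0000 (exercise)
Node 0 (S = 130): continuation = 1/1.01·[0.8857·6.8426 + 0.1143·39.0000] = 10.4136; exercise value = 0.0000 ≤ continuation, so V_0 = 10.4136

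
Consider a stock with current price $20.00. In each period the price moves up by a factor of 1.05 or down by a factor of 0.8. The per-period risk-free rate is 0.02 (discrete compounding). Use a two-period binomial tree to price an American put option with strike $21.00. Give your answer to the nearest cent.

Risk-neutral probability p = (1 + 0.02 − 0.8)/(1.05 − 0.8) = 0.2200/0.2500 = 0.8800
Terminal stock prices: S_uu = 22.05, S_ud = 16.8, S_dd = 12.8
Terminal payoffs (K − S): max(-1.05, 0) = 0, max(4.2, 0) = 4.2, max(8.2, 0) = 8.2
Node u (S = 21): continuation = 1/1.02·[0.8800·0.0000 + 0.1200·4.2000] = 0.4941; exercise value = 0.0000 ≤ continuation, so V_u = 0.4941
Node d (S = 16): continuation = 1/1.02·[0.8800·4.2000 + 0.1200·8.2000] = 4.5882; exercise value = 5.0000 > continuation, so V_d = 5.0000 (exercise)
Node 0 (S = 20): continuation = 1/1.02·[0.8800·0.4941 + 0.1200·5.0000] = 1.0145; exercise value = 1.0000 ≤ continuation, so V_0 = 1.0145

$1.01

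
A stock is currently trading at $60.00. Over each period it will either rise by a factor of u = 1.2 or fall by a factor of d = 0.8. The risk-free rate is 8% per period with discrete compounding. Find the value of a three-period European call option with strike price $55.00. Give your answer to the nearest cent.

$18.20

Risk-neutral probability p = (1 + 0.08 − 0.8)/(1.2 − 0.8) = 0.2800/0.4000 = 0.7000
Terminal stock prices: S_uuu = 103.7, S_uud = 69.12, S_udd = 46.08, S_ddd = 30.72
Terminal payoffs (S − K): max(48.68, 0) = 48.68, max(14.12, 0) = 14.12, max(-8.92, 0) = 0, max(-24.28, 0) = 0
Node uu (S = 86.4): V_uu = 1/1.08·[0.7000·48.6800 + 0.3000·14.1200] = 35.4741
Node ud (S = 57.6): V_ud = 1/1.08·[0.7000·14.1200 + 0.3000·0.0000] = 9.1519
Node dd (S = 38.4): V_dd = 1/1.08·[0.7000·0.0000 + 0.3000·0.0000] = 0.0000
Node u (S = 72): V_u = 1/1.08·[0.7000·35.4741 + 0.3000·9.1519] = 25.5346
Node d (S = 48): V_d = 1/1.08·[0.7000·9.1519 + 0.3000·0.0000] = 5.9318
Node 0 (S = 60): V_0 = 1/1.08·[0.7000·25.5346 + 0.3000·5.9318] = 18.1979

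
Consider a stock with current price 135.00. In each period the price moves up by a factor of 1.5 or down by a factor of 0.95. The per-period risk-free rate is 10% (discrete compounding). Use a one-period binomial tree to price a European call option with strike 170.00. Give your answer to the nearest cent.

Risk-neutral probability p = (1 + 0.1 − 0.95)/(1.5 − 0.95) = 0.1500/0.5500 = 0.2727
Terminal stock prices: S_u = 202.5, S_d = 128.2
Terminal payoffs (S − K): max(32.5, 0) = 32.5, max(-41.75, 0) = 0
Node 0 (S = 135): V_0 = 1/1.1·[0.2727·32.5000 + 0.7273·0.0000] = 8.0579

8.06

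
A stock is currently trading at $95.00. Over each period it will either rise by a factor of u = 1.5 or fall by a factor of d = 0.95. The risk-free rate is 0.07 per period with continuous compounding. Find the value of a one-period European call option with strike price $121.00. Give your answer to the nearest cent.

$4.47

Risk-neutral probability p = (e^0.07 − 0.95)/(1.5 − 0.95) = 0.1225/0.5500 = 0.2227
Terminal stock prices: S_u = 142.5, S_d = 90.25
Terminal payoffs (S − K): max(21.5, 0) = 21.5, max(-30.75, 0) = 0
Node 0 (S = 95): V_0 = e^(−0.07)·[0.2227·21.5000 + 0.7773·0.0000] = 4.4652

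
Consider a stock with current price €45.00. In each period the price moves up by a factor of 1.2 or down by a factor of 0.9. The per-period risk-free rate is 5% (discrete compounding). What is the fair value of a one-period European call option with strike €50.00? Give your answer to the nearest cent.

€1.90

Risk-neutral probability p = (1 + 0.05 − 0.9)/(1.2 − 0.9) = 0.1500/0.3000 = 0.5000
Terminal stock prices: S_u = 54, S_d = 40.5
Terminal payoffs (S − K): max(4, 0) = 4, max(-9.5, 0) = 0
Node 0 (S = 45): V_0 = 1/1.05·[0.5000·4.0000 + 0.5000·0.0000] = 1.9048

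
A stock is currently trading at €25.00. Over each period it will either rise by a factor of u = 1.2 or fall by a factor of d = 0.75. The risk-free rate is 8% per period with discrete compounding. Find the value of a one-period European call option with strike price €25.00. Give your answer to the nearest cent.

€3.40

Risk-neutral probability p = (1 + 0.08 − 0.75)/(1.2 − 0.75) = 0.3300/0.4500 = 0.7333
Terminal stock prices: S_u = 30, S_d = 18.75
Terminal payoffs (S − K): max(5, 0) = 5, max(-6.25, 0) = 0
Node 0 (S = 25): V_0 = 1/1.08·[0.7333·5.0000 + 0.2667·0.0000] = 3.3951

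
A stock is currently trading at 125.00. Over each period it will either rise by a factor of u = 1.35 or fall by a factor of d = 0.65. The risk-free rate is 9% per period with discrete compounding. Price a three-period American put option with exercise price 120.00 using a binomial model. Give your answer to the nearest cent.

Risk-neutral probability p = (1 + 0.09 − 0.65)/(1.35 − 0.65) = 0.4400/0.7000 = 0.6286
Terminal stock prices: S_uuu = 307.5, S_uud = 148.1, S_udd = 71.3, S_ddd = 34.33
Terminal payoffs (K − S): max(-187.5, 0) = 0, max(-28.08, 0) = 0, max(48.7, 0) = 48.7, max(85.67, 0) = 85.67
Node uu (S = 227.8): continuation = 1/1.09·[0.6286·0.0000 + 0.3714·0.0000] = 0.0000; exercise value = 0.0000 ≤ continuation, so V_uu = 0.0000
Node ud (S = 109.7): continuation = 1/1.09·[0.6286·0.0000 + 0.3714·48.7031] = 16.5961; exercise value = 10.3125 ≤ continuation, so V_ud = 16.5961
Node dd (S = 52.81): continuation = 1/1.09·[0.6286·48.7031 + 0.3714·85.6719] = 57.2792; exercise value = 67.1875 > continuation, so V_dd = 67.1875 (exercise)
Node u (S = 168.8): continuation = 1/1.09·[0.6286·0.0000 + 0.3714·16.5961] = 5.6553; exercise value = 0.0000 ≤ continuation, so V_u = 5.6553
Node d (S = 81.25): continuation = 1/1.09·[0.6286·16.5961 + 0.3714·67.1875] = 32.4653; exercise value = 38.7500 > continuation, so V_d = 38.7500 (exercise)
Node 0 (S = 125): continuation = 1/1.09·[0.6286·5.6553 + 0.3714·38.7500] = 16.4657; exercise value = 0.0000 ≤ continuation, so V_0 = 16.4657

16.47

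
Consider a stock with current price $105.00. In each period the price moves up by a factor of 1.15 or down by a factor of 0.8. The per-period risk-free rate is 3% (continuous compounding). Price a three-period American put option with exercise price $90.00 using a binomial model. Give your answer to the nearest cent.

Risk-neutral probability p = (e^0.03 − 0.8)/(1.15 − 0.8) = 0.2305/0.3500 = 0.6584
Terminal stock prices: S_uuu = 159.7, S_uud = 111.1, S_udd = 77.28, S_ddd = 53.76
Terminal payoffs (K − S): max(-69.69, 0) = 0, max(-21.09, 0) = 0, max(12.72, 0) = 12.72, max(36.24, 0) = 36.24
Node uu (S = 138.9): continuation = e^(−0.03)·[0.6584·0.0000 + 0.3416·0.0000] = 0.0000; exercise value = 0.0000 ≤ continuation, so V_uu = 0.0000
Node ud (S = 96.6): continuation = e^(−0.03)·[0.6584·0.0000 + 0.3416·12.7200] = 4.2162; exercise value = 0.0000 ≤ continuation, so V_ud = 4.2162
Node dd (S = 67.2): continuation = e^(−0.03)·[0.6584·12.7200 + 0.3416·36.2400] = 20.1401; exercise value = 22.8000 > continuation, so V_dd = 22.8000 (exercise)
Node u (S = 120.7): continuation = e^(−0.03)·[0.6584·0.0000 + 0.3416·4.2162] = 1.3975; exercise value = 0.0000 ≤ continuation, so V_u = 1.3975
Node d (S = 84): continuation = e^(−0.03)·[0.6584·4.2162 + 0.3416·22.8000] = 10.2515; exercise value = 6.0000 ≤ continuation, so V_d = 10.2515
Node 0 (S = 105): continuation = e^(−0.03)·[0.6584·1.3975 + 0.3416·10.2515] = 4.2910; exercise value = 0.0000 ≤ continuation, so V_0 = 4.2910

$4.29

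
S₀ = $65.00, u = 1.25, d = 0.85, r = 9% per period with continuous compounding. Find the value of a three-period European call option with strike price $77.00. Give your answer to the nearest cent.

Risk-neutral probability p = (e^0.09 − 0.85)/(1.25 − 0.85) = 0.2442/0.4000 = 0.6104
Terminal stock prices: S_uuu = 127, S_uud = 86.33, S_udd = 58.7, S_ddd = 39.92
Terminal payoffs (S − K): max(49.95, 0) = 49.95, max(9.328, 0) = 9.328, max(-18.3, 0) = 0, max(-37.08, 0) = 0
Node uu (S = 101.6): V_uu = e^(−0.09)·[0.6104·49.9531 + 0.3896·9.3281] = 31.1898
Node ud (S = 69.06): V_ud = e^(−0.09)·[0.6104·9.3281 + 0.3896·0.0000] = 5.2041
Node dd (S = 46.96): V_dd = e^(−0.09)·[0.6104·0.0000 + 0.3896·0.0000] = 0.0000
Node u (S = 81.25): V_u = e^(−0.09)·[0.6104·31.1898 + 0.3896·5.2041] = 19.2535
Node d (S = 55.25): V_d = e^(−0.09)·[0.6104·5.2041 + 0.3896·0.0000] = 2.9034
Node 0 (S = 65): V_0 = e^(−0.09)·[0.6104·19.2535 + 0.3896·2.9034] = 11.7752

$11.78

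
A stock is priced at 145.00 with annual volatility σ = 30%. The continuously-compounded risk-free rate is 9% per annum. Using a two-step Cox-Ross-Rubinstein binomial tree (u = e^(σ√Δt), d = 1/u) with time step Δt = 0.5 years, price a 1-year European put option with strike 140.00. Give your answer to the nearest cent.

8.17

CRR parameters: u = e^(σ√Δt) = e^(0.3·√0.5) = 1.2363, d = 1/u = 0.8089
Per-period rate: rΔt = 0.09·0.5 = 0.045, so R = e^0.045 = 1.0460
Risk-neutral probability p = (e^0.045 − 0.8089)/(1.2363 − 0.8089) = 0.2372/0.4275 = 0.5548
Terminal stock prices: S_uu = 221.6, S_ud = 145, S_dd = 94.87
Terminal payoffs (K − S): max(-81.63, 0) = 0, max(-5, 0) = 0, max(45.13, 0) = 45.13
Node u (S = 179.3): V_u = e^(−0.045)·[0.5548·0.0000 + 0.4452·0.0000] = 0.0000
Node d (S = 117.3): V_d = e^(−0.045)·[0.5548·0.0000 + 0.4452·45.1336] = 19.2074
Node 0 (S = 145): V_0 = e^(−0.045)·[0.5548·0.0000 + 0.4452·19.2074] = 8.1741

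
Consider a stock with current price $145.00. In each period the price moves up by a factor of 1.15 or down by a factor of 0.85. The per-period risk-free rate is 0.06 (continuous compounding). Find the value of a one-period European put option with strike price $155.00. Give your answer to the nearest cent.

Risk-neutral probability p = (e^0.06 − 0.85)/(1.15 − 0.85) = 0.2118/0.3000 = 0.7061
Terminal stock prices: S_u = 166.8, S_d = 123.2
Terminal payoffs (K − S): max(-11.75, 0) = 0, max(31.75, 0) = 31.75
Node 0 (S = 145): V_0 = e^(−0.06)·[0.7061·0.0000 + 0.2939·31.7500] = 8.7873

$8.79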